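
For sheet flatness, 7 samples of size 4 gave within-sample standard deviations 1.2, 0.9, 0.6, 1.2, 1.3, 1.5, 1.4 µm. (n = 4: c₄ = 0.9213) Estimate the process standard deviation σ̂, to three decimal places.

s̄ = (1.2 + 0.9 + 0.6 + 1.2 + 1.3 + 1.5 + 1.4) / 7 = 1.1571
σ̂ = s̄ / c₄ = 1.1571 / 0.9213 = 1.2560

1.256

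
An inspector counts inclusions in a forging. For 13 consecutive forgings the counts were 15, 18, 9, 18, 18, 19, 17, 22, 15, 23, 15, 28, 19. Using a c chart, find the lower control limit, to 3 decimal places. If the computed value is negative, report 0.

5.372

c̄ = (15 + 18 + 9 + 18 + 18 + 19 + 17 + 22 + 15 + 23 + 15 + 28 + 19) / 13 = 236 / 13 = 18.1538
LCL = c̄ − 3√c̄ = 18.1538 − 3 × 4.2607 = 5.3716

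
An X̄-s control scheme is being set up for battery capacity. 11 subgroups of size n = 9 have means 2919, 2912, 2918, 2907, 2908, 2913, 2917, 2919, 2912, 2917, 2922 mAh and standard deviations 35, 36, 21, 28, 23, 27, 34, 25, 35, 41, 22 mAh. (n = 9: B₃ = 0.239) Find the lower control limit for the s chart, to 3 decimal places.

s̄ = (35 + 36 + 21 + 28 + 23 + 27 + 34 + 25 + 35 + 41 + 22) / 11 = 29.7273
LCL_s = B₃·s̄ = 0.239 × 29.7273 = 7.1048

7.105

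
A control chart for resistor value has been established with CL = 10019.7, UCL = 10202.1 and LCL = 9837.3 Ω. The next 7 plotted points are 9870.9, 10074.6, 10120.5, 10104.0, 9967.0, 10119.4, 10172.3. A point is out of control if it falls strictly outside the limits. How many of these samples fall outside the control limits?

0

All 7 points lie within [9837.3, 10202.1].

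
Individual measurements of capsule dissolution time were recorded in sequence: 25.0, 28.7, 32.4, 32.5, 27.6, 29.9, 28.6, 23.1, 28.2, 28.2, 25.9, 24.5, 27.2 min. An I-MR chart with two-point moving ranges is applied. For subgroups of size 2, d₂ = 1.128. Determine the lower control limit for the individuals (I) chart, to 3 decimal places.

20.517

X̄ = (25.0 + 28.7 + 32.4 + 32.5 + 27.6 + 29.9 + 28.6 + 23.1 + 28.2 + 28.2 + 25.9 + 24.5 + 27.2) / 13 = 27.8308
Moving ranges: 3.7, 3.7, 0.1, 4.9, 2.3, 1.3, 5.5, 5.1, 0.0, 2.3, 1.4, 2.7; M̄R̄ = 33.0000 / 12 = 2.7500
LCL = X̄ − 3·M̄R̄/d₂ = 27.8308 − 3 × 2.7500 / 1.128 = 20.5169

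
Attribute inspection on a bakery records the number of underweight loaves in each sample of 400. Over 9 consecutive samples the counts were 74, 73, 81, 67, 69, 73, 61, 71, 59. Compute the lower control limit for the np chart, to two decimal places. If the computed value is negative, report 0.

47.01

p̄ = Σdᵢ / (k·n) = 628 / (9 × 400) = 0.17444
LCL = np̄ − 3·√(np̄(1−p̄)) = 69.7778 − 3 × 7.5898 = 47.0083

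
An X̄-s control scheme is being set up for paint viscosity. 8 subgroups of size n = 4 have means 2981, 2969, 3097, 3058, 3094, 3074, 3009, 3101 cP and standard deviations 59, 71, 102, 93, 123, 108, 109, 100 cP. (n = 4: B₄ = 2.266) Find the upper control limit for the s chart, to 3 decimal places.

s̄ = (59 + 71 + 102 + 93 + 123 + 108 + 109 + 100) / 8 = 95.6250
UCL_s = B₄·s̄ = 2.266 × 95.6250 = 216.6863

216.686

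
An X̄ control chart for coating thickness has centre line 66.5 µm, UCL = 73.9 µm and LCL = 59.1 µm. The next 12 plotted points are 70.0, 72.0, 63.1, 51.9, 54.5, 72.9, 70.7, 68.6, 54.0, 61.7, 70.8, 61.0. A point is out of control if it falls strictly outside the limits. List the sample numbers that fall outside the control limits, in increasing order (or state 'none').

4, 5, 9

Compare each point to [59.1, 73.9]: sample 4 = 51.9 < LCL; sample 5 = 54.5 < LCL; sample 9 = 54.0 < LCL.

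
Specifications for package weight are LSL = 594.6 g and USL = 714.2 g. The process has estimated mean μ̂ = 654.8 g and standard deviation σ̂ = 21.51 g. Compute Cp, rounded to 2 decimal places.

Cp = (USL − LSL) / (6σ̂) = (714.2 − 594.6) / (6 × 21.51) = 119.6000 / 129.0600 = 0.9267

0.93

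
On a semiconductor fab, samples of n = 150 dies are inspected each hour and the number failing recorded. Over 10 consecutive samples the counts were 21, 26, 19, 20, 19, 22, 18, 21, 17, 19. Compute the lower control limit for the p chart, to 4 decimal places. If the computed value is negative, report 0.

p̄ = Σdᵢ / (k·n) = 202 / (10 × 150) = 0.13467
LCL = p̄ − 3·√(p̄(1−p̄)/n) = 0.13467 − 3 × 0.02787 = 0.05105

0.0510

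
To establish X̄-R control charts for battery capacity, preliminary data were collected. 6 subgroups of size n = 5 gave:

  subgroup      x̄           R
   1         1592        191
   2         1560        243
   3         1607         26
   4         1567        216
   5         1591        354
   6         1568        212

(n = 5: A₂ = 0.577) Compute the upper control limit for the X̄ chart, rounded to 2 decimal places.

1700.27

X̄̄ = (1592 + 1560 + 1607 + 1567 + 1591 + 1568) / 6 = 9485.0000 / 6 = 1580.8333
R̄ = (191 + 243 + 26 + 216 + 354 + 212) / 6 = 1242.0000 / 6 = 207.0000
UCL = X̄̄ + A₂·R̄ = 1580.8333 + 0.577 × 207.0000 = 1700.2723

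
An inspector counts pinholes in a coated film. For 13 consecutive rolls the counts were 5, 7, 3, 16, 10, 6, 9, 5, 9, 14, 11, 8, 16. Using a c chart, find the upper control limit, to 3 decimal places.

c̄ = (5 + 7 + 3 + 16 + 10 + 6 + 9 + 5 + 9 + 14 + 11 + 8 + 16) / 13 = 119 / 13 = 9.1538
UCL = c̄ + 3√c̄ = 9.1538 + 3 × √9.1538 = 9.1538 + 3 × 3.0255 = 18.2304

18.230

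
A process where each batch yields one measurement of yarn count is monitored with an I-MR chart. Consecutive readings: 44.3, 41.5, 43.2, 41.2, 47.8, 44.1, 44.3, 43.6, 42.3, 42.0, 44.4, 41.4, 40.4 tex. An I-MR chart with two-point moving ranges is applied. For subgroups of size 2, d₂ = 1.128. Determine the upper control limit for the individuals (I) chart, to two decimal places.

X̄ = (44.3 + 41.5 + 43.2 + 41.2 + 47.8 + 44.1 + 44.3 + 43.6 + 42.3 + 42.0 + 44.4 + 41.4 + 40.4) / 13 = 43.1154
Moving ranges: 2.8, 1.7, 2.0, 6.6, 3.7, 0.2, 0.7, 1.3, 0.3, 2.4, 3.0, 1.0; M̄R̄ = 25.7000 / 12 = 2.1417
UCL = X̄ + 3·M̄R̄/d₂ = 43.1154 + 3 × 2.1417 / 1.128 = 48.8113

48.81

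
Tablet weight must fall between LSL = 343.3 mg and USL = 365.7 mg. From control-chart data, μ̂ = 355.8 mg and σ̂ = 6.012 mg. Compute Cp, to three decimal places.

0.621

Cp = (USL − LSL) / (6σ̂) = (365.7 − 343.3) / (6 × 6.012) = 22.4000 / 36.0720 = 0.6210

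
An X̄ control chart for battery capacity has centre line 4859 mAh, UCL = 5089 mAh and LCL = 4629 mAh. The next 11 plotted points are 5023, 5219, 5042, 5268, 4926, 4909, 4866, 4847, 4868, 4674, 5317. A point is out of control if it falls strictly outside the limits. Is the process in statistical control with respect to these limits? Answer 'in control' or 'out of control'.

Compare each point to [4629, 5089]: sample 2 = 5219 > UCL; sample 4 = 5268 > UCL; sample 11 = 5317 > UCL.

out of control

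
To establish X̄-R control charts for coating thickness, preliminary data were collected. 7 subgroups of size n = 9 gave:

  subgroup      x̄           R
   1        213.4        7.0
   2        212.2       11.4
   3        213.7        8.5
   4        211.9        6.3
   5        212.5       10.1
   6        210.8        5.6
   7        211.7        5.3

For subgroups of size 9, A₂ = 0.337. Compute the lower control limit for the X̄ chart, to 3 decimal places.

X̄̄ = (213.4 + 212.2 + 213.7 + 211.9 + 212.5 + 210.8 + 211.7) / 7 = 1486.2000 / 7 = 212.3143
R̄ = (7.0 + 11.4 + 8.5 + 6.3 + 10.1 + 5.6 + 5.3) / 7 = 54.2000 / 7 = 7.7429
LCL = X̄̄ − A₂·R̄ = 212.3143 − 0.337 × 7.7429 = 209.7049

209.705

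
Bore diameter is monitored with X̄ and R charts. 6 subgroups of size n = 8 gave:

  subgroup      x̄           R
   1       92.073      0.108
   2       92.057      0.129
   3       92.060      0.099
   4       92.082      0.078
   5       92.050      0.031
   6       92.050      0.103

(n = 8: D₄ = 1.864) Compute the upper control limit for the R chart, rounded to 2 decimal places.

0.17

R̄ = (0.108 + 0.129 + 0.099 + 0.078 + 0.031 + 0.103) / 6 = 0.5480 / 6 = 0.0913
UCL_R = D₄·R̄ = 1.864 × 0.0913 = 0.1702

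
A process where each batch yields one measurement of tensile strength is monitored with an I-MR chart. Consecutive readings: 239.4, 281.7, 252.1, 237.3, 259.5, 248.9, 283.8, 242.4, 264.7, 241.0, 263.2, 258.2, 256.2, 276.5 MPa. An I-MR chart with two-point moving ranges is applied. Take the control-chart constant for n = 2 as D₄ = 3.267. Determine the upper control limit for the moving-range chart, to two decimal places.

73.21

Moving ranges: 42.3, 29.6, 14.8, 22.2, 10.6, 34.9, 41.4, 22.3, 23.7, 22.2, 5.0, 2.0, 20.3; M̄R̄ = 291.3000 / 13 = 22.4077
UCL_MR = D₄·M̄R̄ = 3.267 × 22.4077 = 73.2059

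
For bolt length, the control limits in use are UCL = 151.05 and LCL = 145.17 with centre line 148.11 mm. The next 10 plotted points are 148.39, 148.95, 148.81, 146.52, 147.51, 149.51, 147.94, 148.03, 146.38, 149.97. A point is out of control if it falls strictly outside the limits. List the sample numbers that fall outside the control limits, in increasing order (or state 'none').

none

All 10 points lie within [145.17, 151.05].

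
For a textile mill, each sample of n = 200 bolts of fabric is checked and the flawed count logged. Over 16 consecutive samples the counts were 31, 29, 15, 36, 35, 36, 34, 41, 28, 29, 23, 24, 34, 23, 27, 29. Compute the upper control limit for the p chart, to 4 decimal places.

p̄ = Σdᵢ / (k·n) = 474 / (16 × 200) = 0.14813
UCL = p̄ + 3·√(p̄(1−p̄)/n) = 0.14813 + 3 × √(0.14813×0.85187/200) = 0.14813 + 3 × 0.02512 = 0.22348

0.2235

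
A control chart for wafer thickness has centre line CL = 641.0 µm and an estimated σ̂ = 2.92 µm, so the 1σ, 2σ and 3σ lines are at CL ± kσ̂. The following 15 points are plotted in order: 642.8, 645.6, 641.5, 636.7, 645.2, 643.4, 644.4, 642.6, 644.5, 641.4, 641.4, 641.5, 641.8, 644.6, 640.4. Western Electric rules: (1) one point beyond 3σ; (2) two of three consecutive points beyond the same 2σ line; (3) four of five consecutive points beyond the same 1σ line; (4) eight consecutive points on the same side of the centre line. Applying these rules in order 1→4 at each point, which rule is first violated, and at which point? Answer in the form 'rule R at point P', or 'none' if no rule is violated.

Zone of each point (C = within 1σ̂, B = 1σ̂–2σ̂, A = 2σ̂–3σ̂, * = beyond 3σ̂; sign = side of CL): 1:+C, 2:+B, 3:+C, 4:-B, 5:+B, 6:+C, 7:+B, 8:+C, 9:+B, 10:+C, 11:+C, 12:+C, 13:+C, 14:+B, 15:-C
Rule 4 (eight consecutive points on the same side of the centre line) is satisfied at point 12.

rule 4 at point 12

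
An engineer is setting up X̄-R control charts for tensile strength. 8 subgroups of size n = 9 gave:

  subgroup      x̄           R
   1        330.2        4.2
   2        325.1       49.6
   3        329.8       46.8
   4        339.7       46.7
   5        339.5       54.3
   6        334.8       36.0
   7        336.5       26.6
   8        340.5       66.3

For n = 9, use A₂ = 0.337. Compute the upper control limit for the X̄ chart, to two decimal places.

348.43

X̄̄ = (330.2 + 325.1 + 329.8 + 339.7 + 339.5 + 334.8 + 336.5 + 340.5) / 8 = 2676.1000 / 8 = 334.5125
R̄ = (4.2 + 49.6 + 46.8 + 46.7 + 54.3 + 36.0 + 26.6 + 66.3) / 8 = 330.5000 / 8 = 41.3125
UCL = X̄̄ + A₂·R̄ = 334.5125 + 0.337 × 41.3125 = 348.4348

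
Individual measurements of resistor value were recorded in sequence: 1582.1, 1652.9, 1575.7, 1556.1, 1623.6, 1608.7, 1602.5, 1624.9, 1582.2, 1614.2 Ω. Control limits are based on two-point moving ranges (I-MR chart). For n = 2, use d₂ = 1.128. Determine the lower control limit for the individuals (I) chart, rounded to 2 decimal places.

X̄ = (1582.1 + 1652.9 + 1575.7 + 1556.1 + 1623.6 + 1608.7 + 1602.5 + 1624.9 + 1582.2 + 1614.2) / 10 = 1602.2900
Moving ranges: 70.8, 77.2, 19.6, 67.5, 14.9, 6.2, 22.4, 42.7, 32.0; M̄R̄ = 353.3000 / 9 = 39.2556
LCL = X̄ − 3·M̄R̄/d₂ = 1602.2900 − 3 × 39.2556 / 1.128 = 1497.8869

1497.89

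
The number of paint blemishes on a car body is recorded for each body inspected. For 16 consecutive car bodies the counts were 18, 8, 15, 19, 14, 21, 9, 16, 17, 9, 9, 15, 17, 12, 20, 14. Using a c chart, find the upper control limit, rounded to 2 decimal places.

26.01

c̄ = (18 + 8 + 15 + 19 + 14 + 21 + 9 + 16 + 17 + 9 + 9 + 15 + 17 + 12 + 20 + 14) / 16 = 233 / 16 = 14.5625
UCL = c̄ + 3√c̄ = 14.5625 + 3 × √14.5625 = 14.5625 + 3 × 3.8161 = 26.0108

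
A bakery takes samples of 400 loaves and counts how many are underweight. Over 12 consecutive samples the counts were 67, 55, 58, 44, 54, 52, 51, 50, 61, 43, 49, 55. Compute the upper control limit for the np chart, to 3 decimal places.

p̄ = Σdᵢ / (k·n) = 639 / (12 × 400) = 0.13312
UCL = np̄ + 3·√(np̄(1−p̄)) = 53.2500 + 3 × √(53.2500×0.86688) = 53.2500 + 3 × 6.7942 = 73.6326

73.633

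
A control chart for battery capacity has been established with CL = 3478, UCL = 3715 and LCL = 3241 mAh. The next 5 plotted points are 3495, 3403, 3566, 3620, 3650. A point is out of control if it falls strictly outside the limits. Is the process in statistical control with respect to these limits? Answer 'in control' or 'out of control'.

All 5 points lie within [3241, 3715].

in control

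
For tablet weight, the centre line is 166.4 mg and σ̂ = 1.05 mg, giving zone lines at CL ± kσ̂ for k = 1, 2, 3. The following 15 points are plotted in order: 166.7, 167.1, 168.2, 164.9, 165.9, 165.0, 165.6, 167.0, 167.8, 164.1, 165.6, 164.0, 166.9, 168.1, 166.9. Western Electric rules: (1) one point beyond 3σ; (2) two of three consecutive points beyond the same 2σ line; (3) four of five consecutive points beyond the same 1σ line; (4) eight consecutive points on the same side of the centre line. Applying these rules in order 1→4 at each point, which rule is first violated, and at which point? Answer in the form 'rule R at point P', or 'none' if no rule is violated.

Zone of each point (C = within 1σ̂, B = 1σ̂–2σ̂, A = 2σ̂–3σ̂, * = beyond 3σ̂; sign = side of CL): 1:+C, 2:+C, 3:+B, 4:-B, 5:-C, 6:-B, 7:-C, 8:+C, 9:+B, 10:-A, 11:-C, 12:-A, 13:+C, 14:+B, 15:+C
Rule 2 (two of three consecutive points beyond the same 2σ limit) is satisfied at point 12.

rule 2 at point 12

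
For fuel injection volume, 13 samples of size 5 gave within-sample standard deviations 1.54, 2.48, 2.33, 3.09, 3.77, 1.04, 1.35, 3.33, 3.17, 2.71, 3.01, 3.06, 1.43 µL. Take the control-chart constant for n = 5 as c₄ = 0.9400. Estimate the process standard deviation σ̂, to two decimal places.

2.64

s̄ = (1.54 + 2.48 + 2.33 + 3.09 + 3.77 + 1.04 + 1.35 + 3.33 + 3.17 + 2.71 + 3.01 + 3.06 + 1.43) / 13 = 2.4854
σ̂ = s̄ / c₄ = 2.4854 / 0.9400 = 2.6440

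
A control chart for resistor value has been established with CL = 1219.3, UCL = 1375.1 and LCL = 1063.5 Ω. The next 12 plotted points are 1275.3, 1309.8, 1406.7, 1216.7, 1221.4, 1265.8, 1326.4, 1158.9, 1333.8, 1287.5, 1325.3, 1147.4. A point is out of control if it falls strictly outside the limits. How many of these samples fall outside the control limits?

Compare each point to [1063.5, 1375.1]: sample 3 = 1406.7 > UCL.

1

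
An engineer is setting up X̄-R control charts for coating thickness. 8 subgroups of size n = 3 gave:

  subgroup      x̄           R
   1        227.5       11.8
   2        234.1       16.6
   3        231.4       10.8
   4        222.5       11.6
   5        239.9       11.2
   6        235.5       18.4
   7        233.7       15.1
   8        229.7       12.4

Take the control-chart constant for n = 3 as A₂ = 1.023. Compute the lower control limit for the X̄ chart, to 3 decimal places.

X̄̄ = (227.5 + 234.1 + 231.4 + 222.5 + 239.9 + 235.5 + 233.7 + 229.7) / 8 = 1854.3000 / 8 = 231.7875
R̄ = (11.8 + 16.6 + 10.8 + 11.6 + 11.2 + 18.4 + 15.1 + 12.4) / 8 = 107.9000 / 8 = 13.4875
LCL = X̄̄ − A₂·R̄ = 231.7875 − 1.023 × 13.4875 = 217.9898

217.990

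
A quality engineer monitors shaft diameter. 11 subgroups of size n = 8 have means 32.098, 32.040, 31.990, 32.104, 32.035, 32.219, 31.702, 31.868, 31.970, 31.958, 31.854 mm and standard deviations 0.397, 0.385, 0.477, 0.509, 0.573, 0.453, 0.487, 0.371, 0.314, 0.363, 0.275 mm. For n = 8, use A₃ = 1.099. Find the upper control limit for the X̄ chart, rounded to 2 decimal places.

X̄̄ = (32.098 + 32.040 + 31.990 + 32.104 + 32.035 + 32.219 + 31.702 + 31.868 + 31.970 + 31.958 + 31.854) / 11 = 31.9853
s̄ = (0.397 + 0.385 + 0.477 + 0.509 + 0.573 + 0.453 + 0.487 + 0.371 + 0.314 + 0.363 + 0.275) / 11 = 0.4185
UCL = X̄̄ + A₃·s̄ = 31.9853 + 1.099 × 0.4185 = 32.4453

32.45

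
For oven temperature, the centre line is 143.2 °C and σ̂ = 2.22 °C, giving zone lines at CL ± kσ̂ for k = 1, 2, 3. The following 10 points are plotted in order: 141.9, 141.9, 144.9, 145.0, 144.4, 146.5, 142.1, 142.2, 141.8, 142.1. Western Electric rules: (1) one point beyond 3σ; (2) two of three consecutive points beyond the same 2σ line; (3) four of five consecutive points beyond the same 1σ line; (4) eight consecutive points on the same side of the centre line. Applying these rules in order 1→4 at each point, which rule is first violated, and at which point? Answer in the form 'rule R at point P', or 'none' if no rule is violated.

none

Zone of each point (C = within 1σ̂, B = 1σ̂–2σ̂, A = 2σ̂–3σ̂, * = beyond 3σ̂; sign = side of CL): 1:-C, 2:-C, 3:+C, 4:+C, 5:+C, 6:+B, 7:-C, 8:-C, 9:-C, 10:-C
No rule fires across all 10 points.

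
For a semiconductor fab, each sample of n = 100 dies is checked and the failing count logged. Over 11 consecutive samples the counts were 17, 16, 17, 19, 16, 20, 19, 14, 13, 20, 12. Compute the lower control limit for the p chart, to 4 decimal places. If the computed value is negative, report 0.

p̄ = Σdᵢ / (k·n) = 183 / (11 × 100) = 0.16636
LCL = p̄ − 3·√(p̄(1−p̄)/n) = 0.16636 − 3 × 0.03724 = 0.05464

0.0546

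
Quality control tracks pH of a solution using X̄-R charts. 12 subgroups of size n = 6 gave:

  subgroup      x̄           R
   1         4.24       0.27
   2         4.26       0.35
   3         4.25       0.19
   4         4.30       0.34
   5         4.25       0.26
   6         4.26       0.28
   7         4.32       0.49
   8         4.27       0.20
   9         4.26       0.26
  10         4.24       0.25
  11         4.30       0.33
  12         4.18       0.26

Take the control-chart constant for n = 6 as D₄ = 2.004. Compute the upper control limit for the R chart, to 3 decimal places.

R̄ = (0.27 + 0.35 + 0.19 + 0.34 + 0.26 + 0.28 + 0.49 + 0.20 + 0.26 + 0.25 + 0.33 + 0.26) / 12 = 3.4800 / 12 = 0.2900
UCL_R = D₄·R̄ = 2.004 × 0.2900 = 0.5812

0.581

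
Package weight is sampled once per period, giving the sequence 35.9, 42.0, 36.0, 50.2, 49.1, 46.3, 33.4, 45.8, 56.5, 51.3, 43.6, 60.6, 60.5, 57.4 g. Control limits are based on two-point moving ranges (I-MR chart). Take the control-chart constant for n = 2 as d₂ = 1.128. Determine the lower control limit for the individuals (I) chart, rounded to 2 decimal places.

X̄ = (35.9 + 42.0 + 36.0 + 50.2 + 49.1 + 46.3 + 33.4 + 45.8 + 56.5 + 51.3 + 43.6 + 60.6 + 60.5 + 57.4) / 14 = 47.7571
Moving ranges: 6.1, 6.0, 14.2, 1.1, 2.8, 12.9, 12.4, 10.7, 5.2, 7.7, 17.0, 0.1, 3.1; M̄R̄ = 99.3000 / 13 = 7.6385
LCL = X̄ − 3·M̄R̄/d₂ = 47.7571 − 3 × 7.6385 / 1.128 = 27.4421

27.44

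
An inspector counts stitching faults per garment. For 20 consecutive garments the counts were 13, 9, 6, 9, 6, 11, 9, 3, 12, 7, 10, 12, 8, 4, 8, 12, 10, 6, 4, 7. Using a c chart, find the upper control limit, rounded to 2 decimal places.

16.94

c̄ = (13 + 9 + 6 + 9 + 6 + 11 + 9 + 3 + 12 + 7 + 10 + 12 + 8 + 4 + 8 + 12 + 10 + 6 + 4 + 7) / 20 = 166 / 20 = 8.3000
UCL = c̄ + 3√c̄ = 8.3000 + 3 × √8.3000 = 8.3000 + 3 × 2.8810 = 16.9429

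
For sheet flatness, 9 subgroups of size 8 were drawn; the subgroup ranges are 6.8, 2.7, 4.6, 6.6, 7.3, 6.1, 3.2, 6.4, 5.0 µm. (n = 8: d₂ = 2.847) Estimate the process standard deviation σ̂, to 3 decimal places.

R̄ = (6.8 + 2.7 + 4.6 + 6.6 + 7.3 + 6.1 + 3.2 + 6.4 + 5.0) / 9 = 5.4111
σ̂ = R̄ / d₂ = 5.4111 / 2.847 = 1.9006

1.901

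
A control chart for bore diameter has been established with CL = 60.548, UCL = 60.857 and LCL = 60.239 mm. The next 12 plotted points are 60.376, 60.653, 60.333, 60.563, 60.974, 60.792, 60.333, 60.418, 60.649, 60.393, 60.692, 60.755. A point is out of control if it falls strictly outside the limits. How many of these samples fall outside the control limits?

1

Compare each point to [60.239, 60.857]: sample 5 = 60.974 > UCL.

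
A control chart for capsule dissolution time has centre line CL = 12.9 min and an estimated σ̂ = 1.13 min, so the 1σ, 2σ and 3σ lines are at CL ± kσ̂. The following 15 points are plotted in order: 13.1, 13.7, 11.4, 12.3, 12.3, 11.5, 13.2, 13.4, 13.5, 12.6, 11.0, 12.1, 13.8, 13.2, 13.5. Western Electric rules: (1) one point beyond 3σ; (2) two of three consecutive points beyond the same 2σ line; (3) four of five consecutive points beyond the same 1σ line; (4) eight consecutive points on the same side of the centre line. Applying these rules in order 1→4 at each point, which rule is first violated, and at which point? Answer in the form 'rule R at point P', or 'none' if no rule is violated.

none

Zone of each point (C = within 1σ̂, B = 1σ̂–2σ̂, A = 2σ̂–3σ̂, * = beyond 3σ̂; sign = side of CL): 1:+C, 2:+C, 3:-B, 4:-C, 5:-C, 6:-B, 7:+C, 8:+C, 9:+C, 10:-C, 11:-B, 12:-C, 13:+C, 14:+C, 15:+C
No rule fires across all 15 points.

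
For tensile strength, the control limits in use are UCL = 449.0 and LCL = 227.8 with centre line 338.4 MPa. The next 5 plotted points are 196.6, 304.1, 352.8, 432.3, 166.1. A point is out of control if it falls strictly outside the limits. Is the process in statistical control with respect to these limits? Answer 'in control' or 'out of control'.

out of control

Compare each point to [227.8, 449.0]: sample 1 = 196.6 < LCL; sample 5 = 166.1 < LCL.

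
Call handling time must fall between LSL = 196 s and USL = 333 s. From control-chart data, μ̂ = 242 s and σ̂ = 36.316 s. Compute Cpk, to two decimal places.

Cpu = (USL − μ̂) / (3σ̂) = (333 − 242) / (3 × 36.316) = 0.8353; Cpl = (μ̂ − LSL) / (3σ̂) = (242 − 196) / (3 × 36.316) = 0.4222; Cpk = min(Cpu, Cpl) = 0.4222

0.42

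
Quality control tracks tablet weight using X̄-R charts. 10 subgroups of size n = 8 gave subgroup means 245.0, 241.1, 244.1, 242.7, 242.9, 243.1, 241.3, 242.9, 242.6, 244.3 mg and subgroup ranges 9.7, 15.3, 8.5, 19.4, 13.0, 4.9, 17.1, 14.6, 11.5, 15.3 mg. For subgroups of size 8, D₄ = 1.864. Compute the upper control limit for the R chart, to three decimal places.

24.102

R̄ = (9.7 + 15.3 + 8.5 + 19.4 + 13.0 + 4.9 + 17.1 + 14.6 + 11.5 + 15.3) / 10 = 129.3000 / 10 = 12.9300
UCL_R = D₄·R̄ = 1.864 × 12.9300 = 24.1015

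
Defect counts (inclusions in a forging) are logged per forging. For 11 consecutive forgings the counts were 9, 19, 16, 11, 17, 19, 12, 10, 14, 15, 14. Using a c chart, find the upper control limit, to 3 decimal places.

25.479

c̄ = (9 + 19 + 16 + 11 + 17 + 19 + 12 + 10 + 14 + 15 + 14) / 11 = 156 / 11 = 14.1818
UCL = c̄ + 3√c̄ = 14.1818 + 3 × √14.1818 = 14.1818 + 3 × 3.7659 = 25.4794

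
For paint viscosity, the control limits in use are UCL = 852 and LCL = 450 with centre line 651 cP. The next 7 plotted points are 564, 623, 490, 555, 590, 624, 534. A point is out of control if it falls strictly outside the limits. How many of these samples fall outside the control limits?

All 7 points lie within [450, 852].

0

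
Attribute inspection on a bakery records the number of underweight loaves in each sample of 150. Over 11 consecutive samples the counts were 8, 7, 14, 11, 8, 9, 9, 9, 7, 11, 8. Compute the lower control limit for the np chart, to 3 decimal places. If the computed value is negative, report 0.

0.374

p̄ = Σdᵢ / (k·n) = 101 / (11 × 150) = 0.06121
LCL = np̄ − 3·√(np̄(1−p̄)) = 9.1818 − 3 × 2.9359 = 0.3740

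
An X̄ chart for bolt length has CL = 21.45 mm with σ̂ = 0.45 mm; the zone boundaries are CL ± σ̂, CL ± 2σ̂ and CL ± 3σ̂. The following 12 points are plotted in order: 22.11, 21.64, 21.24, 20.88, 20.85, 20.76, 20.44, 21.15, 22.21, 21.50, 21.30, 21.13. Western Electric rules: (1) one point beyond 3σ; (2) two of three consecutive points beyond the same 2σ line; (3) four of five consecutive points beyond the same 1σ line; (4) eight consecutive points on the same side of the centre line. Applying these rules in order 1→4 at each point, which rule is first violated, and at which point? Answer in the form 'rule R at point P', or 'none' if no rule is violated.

rule 3 at point 7

Zone of each point (C = within 1σ̂, B = 1σ̂–2σ̂, A = 2σ̂–3σ̂, * = beyond 3σ̂; sign = side of CL): 1:+B, 2:+C, 3:-C, 4:-B, 5:-B, 6:-B, 7:-A, 8:-C, 9:+B, 10:+C, 11:-C, 12:-C
Rule 3 (four of five consecutive points beyond the same 1σ limit) is satisfied at point 7.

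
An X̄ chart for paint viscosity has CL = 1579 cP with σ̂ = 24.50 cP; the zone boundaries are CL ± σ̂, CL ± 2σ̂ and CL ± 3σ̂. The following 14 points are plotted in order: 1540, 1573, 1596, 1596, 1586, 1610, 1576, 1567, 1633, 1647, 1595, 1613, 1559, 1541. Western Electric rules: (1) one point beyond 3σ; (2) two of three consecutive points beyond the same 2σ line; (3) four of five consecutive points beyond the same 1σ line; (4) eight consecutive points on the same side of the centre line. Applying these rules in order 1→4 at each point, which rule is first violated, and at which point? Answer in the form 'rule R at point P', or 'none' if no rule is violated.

rule 2 at point 10

Zone of each point (C = within 1σ̂, B = 1σ̂–2σ̂, A = 2σ̂–3σ̂, * = beyond 3σ̂; sign = side of CL): 1:-B, 2:-C, 3:+C, 4:+C, 5:+C, 6:+B, 7:-C, 8:-C, 9:+A, 10:+A, 11:+C, 12:+B, 13:-C, 14:-B
Rule 2 (two of three consecutive points beyond the same 2σ limit) is satisfied at point 10.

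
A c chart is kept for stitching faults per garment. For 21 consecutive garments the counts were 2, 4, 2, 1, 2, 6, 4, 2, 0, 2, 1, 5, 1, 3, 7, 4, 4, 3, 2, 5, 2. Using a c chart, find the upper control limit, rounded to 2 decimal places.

c̄ = (2 + 4 + 2 + 1 + 2 + 6 + 4 + 2 + 0 + 2 + 1 + 5 + 1 + 3 + 7 + 4 + 4 + 3 + 2 + 5 + 2) / 21 = 62 / 21 = 2.9524
UCL = c̄ + 3√c̄ = 2.9524 + 3 × √2.9524 = 2.9524 + 3 × 1.7182 = 8.1071

8.11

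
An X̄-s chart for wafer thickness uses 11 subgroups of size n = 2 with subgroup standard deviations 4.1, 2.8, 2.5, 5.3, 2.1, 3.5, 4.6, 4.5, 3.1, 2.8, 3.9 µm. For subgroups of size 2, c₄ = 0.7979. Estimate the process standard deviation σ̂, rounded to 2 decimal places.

4.47

s̄ = (4.1 + 2.8 + 2.5 + 5.3 + 2.1 + 3.5 + 4.6 + 4.5 + 3.1 + 2.8 + 3.9) / 11 = 3.5636
σ̂ = s̄ / c₄ = 3.5636 / 0.7979 = 4.4663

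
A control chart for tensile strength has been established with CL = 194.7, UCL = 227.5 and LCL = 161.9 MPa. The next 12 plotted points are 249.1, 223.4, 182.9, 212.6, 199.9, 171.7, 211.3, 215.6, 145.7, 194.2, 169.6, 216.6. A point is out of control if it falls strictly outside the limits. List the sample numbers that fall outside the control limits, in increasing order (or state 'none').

1, 9

Compare each point to [161.9, 227.5]: sample 1 = 249.1 > UCL; sample 9 = 145.7 < LCL.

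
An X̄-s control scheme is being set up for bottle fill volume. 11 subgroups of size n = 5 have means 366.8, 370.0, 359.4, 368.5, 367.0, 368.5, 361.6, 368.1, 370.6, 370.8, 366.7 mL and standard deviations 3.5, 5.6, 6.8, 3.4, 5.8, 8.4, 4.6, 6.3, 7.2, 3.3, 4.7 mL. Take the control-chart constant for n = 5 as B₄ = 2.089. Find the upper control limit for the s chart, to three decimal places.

s̄ = (3.5 + 5.6 + 6.8 + 3.4 + 5.8 + 8.4 + 4.6 + 6.3 + 7.2 + 3.3 + 4.7) / 11 = 5.4182
UCL_s = B₄·s̄ = 2.089 × 5.4182 = 11.3186

11.319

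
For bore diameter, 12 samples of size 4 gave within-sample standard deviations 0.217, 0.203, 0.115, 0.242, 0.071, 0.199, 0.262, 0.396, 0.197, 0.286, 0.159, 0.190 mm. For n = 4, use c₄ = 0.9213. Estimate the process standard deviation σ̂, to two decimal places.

0.23

s̄ = (0.217 + 0.203 + 0.115 + 0.242 + 0.071 + 0.199 + 0.262 + 0.396 + 0.197 + 0.286 + 0.159 + 0.190) / 12 = 0.2114
σ̂ = s̄ / c₄ = 0.2114 / 0.9213 = 0.2295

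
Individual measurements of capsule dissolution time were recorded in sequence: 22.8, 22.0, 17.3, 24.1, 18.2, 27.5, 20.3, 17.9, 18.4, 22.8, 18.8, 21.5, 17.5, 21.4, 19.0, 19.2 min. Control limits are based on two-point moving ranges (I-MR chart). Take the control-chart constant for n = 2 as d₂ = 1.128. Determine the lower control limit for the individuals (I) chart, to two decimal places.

10.05

X̄ = (22.8 + 22.0 + 17.3 + 24.1 + 18.2 + 27.5 + 20.3 + 17.9 + 18.4 + 22.8 + 18.8 + 21.5 + 17.5 + 21.4 + 19.0 + 19.2) / 16 = 20.5437
Moving ranges: 0.8, 4.7, 6.8, 5.9, 9.3, 7.2, 2.4, 0.5, 4.4, 4.0, 2.7, 4.0, 3.9, 2.4, 0.2; M̄R̄ = 59.2000 / 15 = 3.9467
LCL = X̄ − 3·M̄R̄/d₂ = 20.5437 − 3 × 3.9467 / 1.128 = 10.0473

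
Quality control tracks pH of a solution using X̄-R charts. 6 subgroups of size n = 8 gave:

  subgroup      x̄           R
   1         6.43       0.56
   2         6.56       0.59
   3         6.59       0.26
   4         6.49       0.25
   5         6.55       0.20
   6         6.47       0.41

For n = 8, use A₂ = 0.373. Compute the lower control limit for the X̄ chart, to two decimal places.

X̄̄ = (6.43 + 6.56 + 6.59 + 6.49 + 6.55 + 6.47) / 6 = 39.0900 / 6 = 6.5150
R̄ = (0.56 + 0.59 + 0.26 + 0.25 + 0.20 + 0.41) / 6 = 2.2700 / 6 = 0.3783
LCL = X̄̄ − A₂·R̄ = 6.5150 − 0.373 × 0.3783 = 6.3739

6.37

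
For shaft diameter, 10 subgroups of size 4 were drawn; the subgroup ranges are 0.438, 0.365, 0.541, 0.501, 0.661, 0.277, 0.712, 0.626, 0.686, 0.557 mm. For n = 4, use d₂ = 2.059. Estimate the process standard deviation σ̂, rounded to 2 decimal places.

R̄ = (0.438 + 0.365 + 0.541 + 0.501 + 0.661 + 0.277 + 0.712 + 0.626 + 0.686 + 0.557) / 10 = 0.5364
σ̂ = R̄ / d₂ = 0.5364 / 2.059 = 0.2605

0.26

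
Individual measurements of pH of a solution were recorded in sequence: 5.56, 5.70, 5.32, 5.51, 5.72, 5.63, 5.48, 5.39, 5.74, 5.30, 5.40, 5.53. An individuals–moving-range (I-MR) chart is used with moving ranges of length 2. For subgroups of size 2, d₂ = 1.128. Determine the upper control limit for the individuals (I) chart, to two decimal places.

X̄ = (5.56 + 5.70 + 5.32 + 5.51 + 5.72 + 5.63 + 5.48 + 5.39 + 5.74 + 5.30 + 5.40 + 5.53) / 12 = 5.5233
Moving ranges: 0.14, 0.38, 0.19, 0.21, 0.09, 0.15, 0.09, 0.35, 0.44, 0.10, 0.13; M̄R̄ = 2.2700 / 11 = 0.2064
UCL = X̄ + 3·M̄R̄/d₂ = 5.5233 + 3 × 0.2064 / 1.128 = 6.0722

6.07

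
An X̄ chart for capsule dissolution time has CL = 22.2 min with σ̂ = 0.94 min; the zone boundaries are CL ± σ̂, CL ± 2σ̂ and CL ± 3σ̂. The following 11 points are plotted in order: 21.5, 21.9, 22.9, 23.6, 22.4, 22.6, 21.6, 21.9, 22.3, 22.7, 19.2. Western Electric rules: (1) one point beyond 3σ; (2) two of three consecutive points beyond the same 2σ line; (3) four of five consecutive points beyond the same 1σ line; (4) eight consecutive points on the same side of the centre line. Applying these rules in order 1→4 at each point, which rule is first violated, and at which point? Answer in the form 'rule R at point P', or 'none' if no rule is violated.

rule 1 at point 11

Zone of each point (C = within 1σ̂, B = 1σ̂–2σ̂, A = 2σ̂–3σ̂, * = beyond 3σ̂; sign = side of CL): 1:-C, 2:-C, 3:+C, 4:+B, 5:+C, 6:+C, 7:-C, 8:-C, 9:+C, 10:+C, 11:-*
Rule 1 (one point beyond the 3σ limits) is satisfied at point 11.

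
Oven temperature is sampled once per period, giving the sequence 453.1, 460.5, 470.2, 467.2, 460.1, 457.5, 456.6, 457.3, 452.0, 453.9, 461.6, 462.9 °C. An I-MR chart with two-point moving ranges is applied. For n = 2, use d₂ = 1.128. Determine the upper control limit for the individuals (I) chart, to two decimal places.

X̄ = (453.1 + 460.5 + 470.2 + 467.2 + 460.1 + 457.5 + 456.6 + 457.3 + 452.0 + 453.9 + 461.6 + 462.9) / 12 = 459.4083
Moving ranges: 7.4, 9.7, 3.0, 7.1, 2.6, 0.9, 0.7, 5.3, 1.9, 7.7, 1.3; M̄R̄ = 47.6000 / 11 = 4.3273
UCL = X̄ + 3·M̄R̄/d₂ = 459.4083 + 3 × 4.3273 / 1.128 = 470.9170

470.92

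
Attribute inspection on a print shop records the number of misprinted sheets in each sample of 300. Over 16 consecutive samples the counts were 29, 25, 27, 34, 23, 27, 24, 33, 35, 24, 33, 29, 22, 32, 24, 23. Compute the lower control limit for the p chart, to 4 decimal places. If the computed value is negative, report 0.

0.0423

p̄ = Σdᵢ / (k·n) = 444 / (16 × 300) = 0.09250
LCL = p̄ − 3·√(p̄(1−p̄)/n) = 0.09250 − 3 × 0.01673 = 0.04232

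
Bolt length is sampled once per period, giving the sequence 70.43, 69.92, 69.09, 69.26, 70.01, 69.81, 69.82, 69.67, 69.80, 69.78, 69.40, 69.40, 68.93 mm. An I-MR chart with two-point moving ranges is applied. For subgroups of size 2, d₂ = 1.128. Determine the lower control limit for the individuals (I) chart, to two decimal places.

68.84

X̄ = (70.43 + 69.92 + 69.09 + 69.26 + 70.01 + 69.81 + 69.82 + 69.67 + 69.80 + 69.78 + 69.40 + 69.40 + 68.93) / 13 = 69.6400
Moving ranges: 0.51, 0.83, 0.17, 0.75, 0.20, 0.01, 0.15, 0.13, 0.02, 0.38, 0.00, 0.47; M̄R̄ = 3.6200 / 12 = 0.3017
LCL = X̄ − 3·M̄R̄/d₂ = 69.6400 − 3 × 0.3017 / 1.128 = 68.8377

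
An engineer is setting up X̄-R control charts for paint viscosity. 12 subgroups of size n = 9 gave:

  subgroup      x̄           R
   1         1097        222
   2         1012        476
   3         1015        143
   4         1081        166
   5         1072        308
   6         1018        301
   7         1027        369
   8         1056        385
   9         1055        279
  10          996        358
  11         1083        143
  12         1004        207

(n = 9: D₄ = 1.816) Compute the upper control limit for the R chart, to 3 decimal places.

508.026

R̄ = (222 + 476 + 143 + 166 + 308 + 301 + 369 + 385 + 279 + 358 + 143 + 207) / 12 = 3357.0000 / 12 = 279.7500
UCL_R = D₄·R̄ = 1.816 × 279.7500 = 508.0260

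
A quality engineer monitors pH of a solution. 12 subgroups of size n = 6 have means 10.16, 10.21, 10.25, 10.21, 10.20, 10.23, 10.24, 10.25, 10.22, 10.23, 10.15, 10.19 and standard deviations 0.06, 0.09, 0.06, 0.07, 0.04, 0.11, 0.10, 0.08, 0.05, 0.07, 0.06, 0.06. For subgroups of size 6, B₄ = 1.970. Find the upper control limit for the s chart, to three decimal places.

0.140

s̄ = (0.06 + 0.09 + 0.06 + 0.07 + 0.04 + 0.11 + 0.10 + 0.08 + 0.05 + 0.07 + 0.06 + 0.06) / 12 = 0.0708
UCL_s = B₄·s̄ = 1.970 × 0.0708 = 0.1395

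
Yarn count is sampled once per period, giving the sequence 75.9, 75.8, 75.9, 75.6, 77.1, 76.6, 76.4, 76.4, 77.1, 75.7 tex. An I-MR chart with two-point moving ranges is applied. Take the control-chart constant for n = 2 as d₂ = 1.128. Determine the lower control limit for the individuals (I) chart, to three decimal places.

X̄ = (75.9 + 75.8 + 75.9 + 75.6 + 77.1 + 76.6 + 76.4 + 76.4 + 77.1 + 75.7) / 10 = 76.2500
Moving ranges: 0.1, 0.1, 0.3, 1.5, 0.5, 0.2, 0.0, 0.7, 1.4; M̄R̄ = 4.8000 / 9 = 0.5333
LCL = X̄ − 3·M̄R̄/d₂ = 76.2500 − 3 × 0.5333 / 1.128 = 74.8316

74.832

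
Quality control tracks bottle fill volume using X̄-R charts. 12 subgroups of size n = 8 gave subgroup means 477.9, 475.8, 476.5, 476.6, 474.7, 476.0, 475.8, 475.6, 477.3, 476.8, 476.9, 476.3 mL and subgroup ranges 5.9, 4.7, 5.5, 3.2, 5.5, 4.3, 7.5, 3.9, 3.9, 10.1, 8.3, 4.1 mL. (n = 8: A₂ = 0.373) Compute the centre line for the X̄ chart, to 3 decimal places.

476.350

X̄̄ = (477.9 + 475.8 + 476.5 + 476.6 + 474.7 + 476.0 + 475.8 + 475.6 + 477.3 + 476.8 + 476.9 + 476.3) / 12 = 5716.2000 / 12 = 476.3500
CL = X̄̄ = 476.3500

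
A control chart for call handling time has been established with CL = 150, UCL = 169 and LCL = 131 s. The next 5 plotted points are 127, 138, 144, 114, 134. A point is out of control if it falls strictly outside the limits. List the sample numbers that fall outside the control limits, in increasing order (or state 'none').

Compare each point to [131, 169]: sample 1 = 127 < LCL; sample 4 = 114 < LCL.

1, 4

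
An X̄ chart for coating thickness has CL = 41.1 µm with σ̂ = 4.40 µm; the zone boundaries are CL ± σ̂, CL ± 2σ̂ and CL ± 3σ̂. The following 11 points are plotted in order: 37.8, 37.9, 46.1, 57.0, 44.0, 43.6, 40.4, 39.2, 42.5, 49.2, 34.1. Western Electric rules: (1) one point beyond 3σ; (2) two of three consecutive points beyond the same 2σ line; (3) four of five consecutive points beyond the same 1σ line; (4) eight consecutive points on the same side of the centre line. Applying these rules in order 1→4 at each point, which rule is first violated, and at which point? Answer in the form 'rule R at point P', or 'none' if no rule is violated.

Zone of each point (C = within 1σ̂, B = 1σ̂–2σ̂, A = 2σ̂–3σ̂, * = beyond 3σ̂; sign = side of CL): 1:-C, 2:-C, 3:+B, 4:+*, 5:+C, 6:+C, 7:-C, 8:-C, 9:+C, 10:+B, 11:-B
Rule 1 (one point beyond the 3σ limits) is satisfied at point 4.

rule 1 at point 4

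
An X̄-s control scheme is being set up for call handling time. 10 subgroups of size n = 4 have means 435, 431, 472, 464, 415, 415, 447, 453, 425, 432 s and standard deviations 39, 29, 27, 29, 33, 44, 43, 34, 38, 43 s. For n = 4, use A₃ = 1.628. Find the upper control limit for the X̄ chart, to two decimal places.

497.35

X̄̄ = (435 + 431 + 472 + 464 + 415 + 415 + 447 + 453 + 425 + 432) / 10 = 438.9000
s̄ = (39 + 29 + 27 + 29 + 33 + 44 + 43 + 34 + 38 + 43) / 10 = 35.9000
UCL = X̄̄ + A₃·s̄ = 438.9000 + 1.628 × 35.9000 = 497.3452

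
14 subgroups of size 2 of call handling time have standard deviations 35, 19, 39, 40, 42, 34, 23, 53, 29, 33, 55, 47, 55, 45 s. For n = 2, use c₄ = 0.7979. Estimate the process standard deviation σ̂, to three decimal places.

49.147

s̄ = (35 + 19 + 39 + 40 + 42 + 34 + 23 + 53 + 29 + 33 + 55 + 47 + 55 + 45) / 14 = 39.2143
σ̂ = s̄ / c₄ = 39.2143 / 0.7979 = 49.1469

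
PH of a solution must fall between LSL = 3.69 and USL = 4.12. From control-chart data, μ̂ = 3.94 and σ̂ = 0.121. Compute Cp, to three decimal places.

0.592

Cp = (USL − LSL) / (6σ̂) = (4.12 − 3.69) / (6 × 0.121) = 0.4300 / 0.7260 = 0.5923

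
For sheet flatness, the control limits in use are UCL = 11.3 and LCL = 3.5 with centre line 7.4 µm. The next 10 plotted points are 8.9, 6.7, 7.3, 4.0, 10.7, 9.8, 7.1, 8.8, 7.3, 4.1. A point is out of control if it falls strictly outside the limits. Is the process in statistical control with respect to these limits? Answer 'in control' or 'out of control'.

All 10 points lie within [3.5, 11.3].

in control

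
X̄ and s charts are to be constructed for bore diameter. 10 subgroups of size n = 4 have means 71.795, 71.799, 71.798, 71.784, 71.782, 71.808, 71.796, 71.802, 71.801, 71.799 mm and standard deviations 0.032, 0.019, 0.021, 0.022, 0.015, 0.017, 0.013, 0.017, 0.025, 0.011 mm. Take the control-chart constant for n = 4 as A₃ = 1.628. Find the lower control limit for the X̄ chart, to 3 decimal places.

X̄̄ = (71.795 + 71.799 + 71.798 + 71.784 + 71.782 + 71.808 + 71.796 + 71.802 + 71.801 + 71.799) / 10 = 71.7964
s̄ = (0.032 + 0.019 + 0.021 + 0.022 + 0.015 + 0.017 + 0.013 + 0.017 + 0.025 + 0.011) / 10 = 0.0192
LCL = X̄̄ − A₃·s̄ = 71.7964 − 1.628 × 0.0192 = 71.7651

71.765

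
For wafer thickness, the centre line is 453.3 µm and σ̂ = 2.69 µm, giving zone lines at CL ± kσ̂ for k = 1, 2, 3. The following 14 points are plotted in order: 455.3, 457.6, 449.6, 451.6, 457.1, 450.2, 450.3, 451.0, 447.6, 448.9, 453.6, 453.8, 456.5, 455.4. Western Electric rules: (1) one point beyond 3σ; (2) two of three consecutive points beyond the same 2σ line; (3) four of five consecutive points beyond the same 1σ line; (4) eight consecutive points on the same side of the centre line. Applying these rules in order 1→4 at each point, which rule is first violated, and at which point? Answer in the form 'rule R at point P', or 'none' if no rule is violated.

Zone of each point (C = within 1σ̂, B = 1σ̂–2σ̂, A = 2σ̂–3σ̂, * = beyond 3σ̂; sign = side of CL): 1:+C, 2:+B, 3:-B, 4:-C, 5:+B, 6:-B, 7:-B, 8:-C, 9:-A, 10:-B, 11:+C, 12:+C, 13:+B, 14:+C
Rule 3 (four of five consecutive points beyond the same 1σ limit) is satisfied at point 10.

rule 3 at point 10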